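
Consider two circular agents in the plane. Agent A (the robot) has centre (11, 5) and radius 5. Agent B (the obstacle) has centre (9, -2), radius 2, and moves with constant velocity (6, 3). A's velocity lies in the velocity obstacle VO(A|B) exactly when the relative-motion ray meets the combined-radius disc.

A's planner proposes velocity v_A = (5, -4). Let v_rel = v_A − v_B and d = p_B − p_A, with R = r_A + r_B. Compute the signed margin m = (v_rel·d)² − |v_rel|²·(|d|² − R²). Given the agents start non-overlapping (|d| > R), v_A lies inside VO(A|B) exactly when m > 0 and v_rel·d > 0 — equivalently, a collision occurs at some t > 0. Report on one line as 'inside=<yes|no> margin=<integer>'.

d = (-2, -7),  |d|² = 53;  R = 5+2 = 7,  c = 53−7² = 4
v_rel = (-1, -7),  |v_rel|² = 50;  v_rel·d = (-1)·(-2) + (-7)·(-7) = 51
50·t² − 102·t + 4 = 0  ⇒  m = 51² − 50·4 = 2401
m = 2401 > 0,  v_rel·d = 51 > 0  ⇒  inside

inside=yes margin=2401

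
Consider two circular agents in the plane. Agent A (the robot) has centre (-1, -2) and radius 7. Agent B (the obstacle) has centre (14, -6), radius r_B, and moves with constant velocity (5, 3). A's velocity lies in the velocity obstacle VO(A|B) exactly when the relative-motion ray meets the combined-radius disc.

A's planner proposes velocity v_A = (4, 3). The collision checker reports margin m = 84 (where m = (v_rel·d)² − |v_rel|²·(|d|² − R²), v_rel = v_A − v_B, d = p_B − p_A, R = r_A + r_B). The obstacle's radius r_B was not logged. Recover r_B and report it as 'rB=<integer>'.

m = 84
d = (15, -4);  v_rel = (-1, 0),  |v_rel|² = 1
v_rel×d = (-1)·(-4) − (0)·(15) = 4
since m = R²·1 − 4²:  R² = (16 + 84) / 1 = 100
R = √100 = 10  ⇒  r_B = 10 − 7 = 3

rB=3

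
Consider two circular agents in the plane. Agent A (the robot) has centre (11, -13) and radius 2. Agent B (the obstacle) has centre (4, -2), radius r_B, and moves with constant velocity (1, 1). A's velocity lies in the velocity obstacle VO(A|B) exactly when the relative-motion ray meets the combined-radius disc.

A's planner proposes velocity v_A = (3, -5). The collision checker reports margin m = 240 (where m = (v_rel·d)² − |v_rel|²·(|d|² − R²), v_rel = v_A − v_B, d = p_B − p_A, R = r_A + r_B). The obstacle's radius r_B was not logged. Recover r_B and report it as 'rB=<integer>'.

m = 240
d = (-7, 11);  v_rel = (2, -6),  |v_rel|² = 40
v_rel×d = (2)·(11) − (-6)·(-7) = -20
since m = R²·40 − (-20)²:  R² = (400 + 240) / 40 = 16
R = √16 = 4  ⇒  r_B = 4 − 2 = 2

rB=2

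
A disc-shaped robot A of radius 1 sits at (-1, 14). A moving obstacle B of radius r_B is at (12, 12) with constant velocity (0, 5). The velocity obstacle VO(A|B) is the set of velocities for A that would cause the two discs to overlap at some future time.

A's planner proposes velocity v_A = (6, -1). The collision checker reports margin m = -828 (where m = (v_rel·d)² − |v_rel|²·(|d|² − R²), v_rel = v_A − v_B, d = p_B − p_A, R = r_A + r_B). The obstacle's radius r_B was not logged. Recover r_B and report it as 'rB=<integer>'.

m = -828
d = (13, -2);  v_rel = (6, -6),  |v_rel|² = 72
v_rel×d = (6)·(-2) − (-6)·(13) = 66
since m = R²·72 − 66²:  R² = (4356 + -828) / 72 = 49
R = √49 = 7  ⇒  r_B = 7 − 1 = 6

rB=6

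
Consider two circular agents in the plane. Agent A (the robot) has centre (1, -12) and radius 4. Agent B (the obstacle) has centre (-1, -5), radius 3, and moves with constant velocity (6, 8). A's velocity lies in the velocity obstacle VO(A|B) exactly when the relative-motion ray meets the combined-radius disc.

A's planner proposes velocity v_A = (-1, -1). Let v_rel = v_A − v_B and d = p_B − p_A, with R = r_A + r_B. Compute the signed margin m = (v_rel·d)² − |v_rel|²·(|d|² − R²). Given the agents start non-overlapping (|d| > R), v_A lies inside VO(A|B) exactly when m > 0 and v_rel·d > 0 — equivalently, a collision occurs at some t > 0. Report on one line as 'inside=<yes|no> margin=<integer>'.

d = (-2, 7),  |d|² = 53;  R = 4+3 = 7,  c = 53−7² = 4
v_rel = (-7, -9),  |v_rel|² = 130;  v_rel·d = (-7)·(-2) + (-9)·(7) = -49
130·t² + 98·t + 4 = 0  ⇒  m = (-49)² − 130·4 = 1881
m = 1881 > 0,  v_rel·d = -49 < 0  ⇒  outside

inside=no margin=1881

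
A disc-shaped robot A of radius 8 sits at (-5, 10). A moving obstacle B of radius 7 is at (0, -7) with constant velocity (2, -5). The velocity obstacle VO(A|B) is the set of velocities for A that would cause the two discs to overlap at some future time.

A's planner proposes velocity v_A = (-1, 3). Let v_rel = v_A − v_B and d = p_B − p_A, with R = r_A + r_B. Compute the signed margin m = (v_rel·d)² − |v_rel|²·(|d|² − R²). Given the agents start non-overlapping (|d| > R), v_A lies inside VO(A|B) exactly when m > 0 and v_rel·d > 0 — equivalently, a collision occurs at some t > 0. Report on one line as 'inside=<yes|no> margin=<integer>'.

d = (5, -17),  |d|² = 314;  R = 8+7 = 15,  c = 314−15² = 89
v_rel = (-3, 8),  |v_rel|² = 73;  v_rel·d = (-3)·(5) + (8)·(-17) = -151
73·t² + 302·t + 89 = 0  ⇒  m = (-151)² − 73·89 = 16304
m = 16304 > 0,  v_rel·d = -151 < 0  ⇒  outside

inside=no margin=16304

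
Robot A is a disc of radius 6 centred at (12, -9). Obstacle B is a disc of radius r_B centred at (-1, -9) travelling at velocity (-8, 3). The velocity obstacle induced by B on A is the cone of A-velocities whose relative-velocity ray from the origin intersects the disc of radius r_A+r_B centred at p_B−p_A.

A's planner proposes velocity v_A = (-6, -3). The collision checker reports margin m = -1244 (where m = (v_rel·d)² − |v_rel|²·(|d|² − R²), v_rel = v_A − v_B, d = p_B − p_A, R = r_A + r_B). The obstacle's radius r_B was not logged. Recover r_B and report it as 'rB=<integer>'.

m = -1244
d = (-13, 0);  v_rel = (2, -6),  |v_rel|² = 40
v_rel×d = (2)·(0) − (-6)·(-13) = -78
since m = R²·40 − (-78)²:  R² = (6084 + -1244) / 40 = 121
R = √121 = 11  ⇒  r_B = 11 − 6 = 5

rB=5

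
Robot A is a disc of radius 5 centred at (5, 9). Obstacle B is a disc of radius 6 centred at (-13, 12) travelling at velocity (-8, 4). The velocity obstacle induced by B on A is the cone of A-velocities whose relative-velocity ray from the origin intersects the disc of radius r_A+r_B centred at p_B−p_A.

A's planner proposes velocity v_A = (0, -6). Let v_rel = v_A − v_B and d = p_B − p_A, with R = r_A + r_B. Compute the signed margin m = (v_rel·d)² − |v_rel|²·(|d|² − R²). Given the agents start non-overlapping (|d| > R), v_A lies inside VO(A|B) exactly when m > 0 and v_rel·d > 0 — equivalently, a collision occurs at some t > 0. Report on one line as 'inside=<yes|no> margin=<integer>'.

d = (-18, 3),  |d|² = 333;  R = 5+6 = 11,  c = 333−11² = 212
v_rel = (8, -10),  |v_rel|² = 164;  v_rel·d = (8)·(-18) + (-10)·(3) = -174
164·t² + 348·t + 212 = 0  ⇒  m = (-174)² − 164·212 = -4492
m = -4492 < 0,  v_rel·d = -174 < 0  ⇒  outside

inside=no margin=-4492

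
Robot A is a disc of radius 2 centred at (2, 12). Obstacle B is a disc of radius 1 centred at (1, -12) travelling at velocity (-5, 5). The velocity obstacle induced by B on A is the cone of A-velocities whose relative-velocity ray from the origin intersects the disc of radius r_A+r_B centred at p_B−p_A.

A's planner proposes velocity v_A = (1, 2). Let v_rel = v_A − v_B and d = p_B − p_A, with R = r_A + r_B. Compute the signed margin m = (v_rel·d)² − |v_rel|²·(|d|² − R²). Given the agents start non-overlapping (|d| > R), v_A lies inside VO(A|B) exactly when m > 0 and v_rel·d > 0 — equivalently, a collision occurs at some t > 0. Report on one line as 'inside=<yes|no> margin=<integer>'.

d = (-1, -24),  |d|² = 577;  R = 2+1 = 3,  c = 577−3² = 568
v_rel = (6, -3),  |v_rel|² = 45;  v_rel·d = (6)·(-1) + (-3)·(-24) = 66
45·t² − 132·t + 568 = 0  ⇒  m = 66² − 45·568 = -21204
m = -21204 < 0,  v_rel·d = 66 > 0  ⇒  outside

inside=no margin=-21204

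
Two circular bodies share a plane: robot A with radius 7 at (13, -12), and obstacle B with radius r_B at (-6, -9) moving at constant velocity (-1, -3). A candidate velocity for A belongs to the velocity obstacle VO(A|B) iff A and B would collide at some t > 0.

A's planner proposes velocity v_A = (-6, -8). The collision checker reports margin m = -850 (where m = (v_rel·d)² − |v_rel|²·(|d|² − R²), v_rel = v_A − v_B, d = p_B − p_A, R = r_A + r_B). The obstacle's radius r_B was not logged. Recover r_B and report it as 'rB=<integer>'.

m = -850
d = (-19, 3);  v_rel = (-5, -5),  |v_rel|² = 50
v_rel×d = (-5)·(3) − (-5)·(-19) = -110
since m = R²·50 − (-110)²:  R² = (12100 + -850) / 50 = 225
R = √225 = 15  ⇒  r_B = 15 − 7 = 8

rB=8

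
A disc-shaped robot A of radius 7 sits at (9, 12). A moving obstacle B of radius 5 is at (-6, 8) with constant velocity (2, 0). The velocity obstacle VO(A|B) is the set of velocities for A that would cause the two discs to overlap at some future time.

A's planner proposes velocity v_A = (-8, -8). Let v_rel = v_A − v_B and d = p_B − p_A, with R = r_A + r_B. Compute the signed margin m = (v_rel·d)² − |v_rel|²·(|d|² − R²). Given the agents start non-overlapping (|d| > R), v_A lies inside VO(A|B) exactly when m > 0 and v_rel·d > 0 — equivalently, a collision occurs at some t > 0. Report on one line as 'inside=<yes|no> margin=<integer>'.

d = (-15, -4),  |d|² = 241;  R = 7+5 = 12,  c = 241−12² = 97
v_rel = (-10, -8),  |v_rel|² = 164;  v_rel·d = (-10)·(-15) + (-8)·(-4) = 182
164·t² − 364·t + 97 = 0  ⇒  m = 182² − 164·97 = 17216
m = 17216 > 0,  v_rel·d = 182 > 0  ⇒  inside

inside=yes margin=17216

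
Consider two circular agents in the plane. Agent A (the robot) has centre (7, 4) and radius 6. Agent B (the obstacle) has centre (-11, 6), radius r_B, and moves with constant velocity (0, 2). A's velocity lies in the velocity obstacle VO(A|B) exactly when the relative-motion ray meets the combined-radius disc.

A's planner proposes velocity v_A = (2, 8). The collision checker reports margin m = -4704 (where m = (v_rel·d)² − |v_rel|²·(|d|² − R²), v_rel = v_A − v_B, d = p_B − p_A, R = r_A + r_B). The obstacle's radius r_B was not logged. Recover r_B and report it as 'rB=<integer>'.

m = -4704
d = (-18, 2);  v_rel = (2, 6),  |v_rel|² = 40
v_rel×d = (2)·(2) − (6)·(-18) = 112
since m = R²·40 − 112²:  R² = (12544 + -4704) / 40 = 196
R = √196 = 14  ⇒  r_B = 14 − 6 = 8

rB=8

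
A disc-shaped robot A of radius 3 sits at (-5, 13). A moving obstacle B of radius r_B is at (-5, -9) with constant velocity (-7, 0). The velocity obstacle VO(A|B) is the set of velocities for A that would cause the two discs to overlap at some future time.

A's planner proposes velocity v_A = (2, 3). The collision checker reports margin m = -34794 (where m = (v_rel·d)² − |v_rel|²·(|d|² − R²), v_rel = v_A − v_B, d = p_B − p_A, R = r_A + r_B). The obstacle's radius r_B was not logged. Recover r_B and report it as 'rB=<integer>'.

m = -34794
d = (0, -22);  v_rel = (9, 3),  |v_rel|² = 90
v_rel×d = (9)·(-22) − (3)·(0) = -198
since m = R²·90 − (-198)²:  R² = (39204 + -34794) / 90 = 49
R = √49 = 7  ⇒  r_B = 7 − 3 = 4

rB=4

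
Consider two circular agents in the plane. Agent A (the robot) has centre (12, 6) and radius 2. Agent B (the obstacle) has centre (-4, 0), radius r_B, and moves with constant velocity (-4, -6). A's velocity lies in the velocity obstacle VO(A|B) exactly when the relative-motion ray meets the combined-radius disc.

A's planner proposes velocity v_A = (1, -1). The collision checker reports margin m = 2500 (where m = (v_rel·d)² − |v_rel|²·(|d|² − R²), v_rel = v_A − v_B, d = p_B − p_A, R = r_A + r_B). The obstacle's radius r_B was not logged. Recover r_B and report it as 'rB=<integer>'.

m = 2500
d = (-16, -6);  v_rel = (5, 5),  |v_rel|² = 50
v_rel×d = (5)·(-6) − (5)·(-16) = 50
since m = R²·50 − 50²:  R² = (2500 + 2500) / 50 = 100
R = √100 = 10  ⇒  r_B = 10 − 2 = 8

rB=8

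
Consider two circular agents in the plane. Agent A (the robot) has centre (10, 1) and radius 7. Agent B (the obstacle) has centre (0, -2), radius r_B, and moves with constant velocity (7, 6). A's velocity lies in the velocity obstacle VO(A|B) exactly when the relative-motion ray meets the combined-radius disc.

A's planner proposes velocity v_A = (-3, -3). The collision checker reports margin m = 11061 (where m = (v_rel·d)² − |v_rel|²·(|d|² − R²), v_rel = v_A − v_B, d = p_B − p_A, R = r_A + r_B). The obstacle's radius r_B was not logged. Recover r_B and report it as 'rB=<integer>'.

m = 11061
d = (-10, -3);  v_rel = (-10, -9),  |v_rel|² = 181
v_rel×d = (-10)·(-3) − (-9)·(-10) = -60
since m = R²·181 − (-60)²:  R² = (3600 + 11061) / 181 = 81
R = √81 = 9  ⇒  r_B = 9 − 7 = 2

rB=2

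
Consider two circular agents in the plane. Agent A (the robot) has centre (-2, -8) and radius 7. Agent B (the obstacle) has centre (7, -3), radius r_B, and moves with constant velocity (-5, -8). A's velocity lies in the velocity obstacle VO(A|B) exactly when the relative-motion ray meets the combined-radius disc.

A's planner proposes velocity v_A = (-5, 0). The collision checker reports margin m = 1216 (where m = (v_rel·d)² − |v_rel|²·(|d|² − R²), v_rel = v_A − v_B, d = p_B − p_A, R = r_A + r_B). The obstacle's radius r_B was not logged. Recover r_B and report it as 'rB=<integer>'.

m = 1216
d = (9, 5);  v_rel = (0, 8),  |v_rel|² = 64
v_rel×d = (0)·(5) − (8)·(9) = -72
since m = R²·64 − (-72)²:  R² = (5184 + 1216) / 64 = 100
R = √100 = 10  ⇒  r_B = 10 − 7 = 3

rB=3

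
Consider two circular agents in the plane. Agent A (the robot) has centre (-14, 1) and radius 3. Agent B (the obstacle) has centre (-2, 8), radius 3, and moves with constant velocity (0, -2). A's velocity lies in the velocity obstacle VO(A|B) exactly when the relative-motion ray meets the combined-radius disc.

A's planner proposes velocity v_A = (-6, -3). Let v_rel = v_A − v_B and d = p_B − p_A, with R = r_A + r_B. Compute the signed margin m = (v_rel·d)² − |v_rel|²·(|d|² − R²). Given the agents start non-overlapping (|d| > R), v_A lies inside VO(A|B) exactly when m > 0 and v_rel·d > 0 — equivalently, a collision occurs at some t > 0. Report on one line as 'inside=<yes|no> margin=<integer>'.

d = (12, 7),  |d|² = 193;  R = 3+3 = 6,  c = 193−6² = 157
v_rel = (-6, -1),  |v_rel|² = 37;  v_rel·d = (-6)·(12) + (-1)·(7) = -79
37·t² + 158·t + 157 = 0  ⇒  m = (-79)² − 37·157 = 432
m = 432 > 0,  v_rel·d = -79 < 0  ⇒  outside

inside=no margin=432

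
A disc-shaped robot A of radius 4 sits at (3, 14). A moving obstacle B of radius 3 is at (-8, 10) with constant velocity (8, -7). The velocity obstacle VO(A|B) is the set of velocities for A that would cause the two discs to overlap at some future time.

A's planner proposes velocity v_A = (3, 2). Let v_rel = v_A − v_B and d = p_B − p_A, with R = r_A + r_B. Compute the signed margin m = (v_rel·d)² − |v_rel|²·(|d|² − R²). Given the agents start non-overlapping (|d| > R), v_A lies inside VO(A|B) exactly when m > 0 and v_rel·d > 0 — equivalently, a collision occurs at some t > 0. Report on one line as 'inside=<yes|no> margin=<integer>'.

d = (-11, -4),  |d|² = 137;  R = 4+3 = 7,  c = 137−7² = 88
v_rel = (-5, 9),  |v_rel|² = 106;  v_rel·d = (-5)·(-11) + (9)·(-4) = 19
106·t² − 38·t + 88 = 0  ⇒  m = 19² − 106·88 = -8967
m = -8967 < 0,  v_rel·d = 19 > 0  ⇒  outside

inside=no margin=-8967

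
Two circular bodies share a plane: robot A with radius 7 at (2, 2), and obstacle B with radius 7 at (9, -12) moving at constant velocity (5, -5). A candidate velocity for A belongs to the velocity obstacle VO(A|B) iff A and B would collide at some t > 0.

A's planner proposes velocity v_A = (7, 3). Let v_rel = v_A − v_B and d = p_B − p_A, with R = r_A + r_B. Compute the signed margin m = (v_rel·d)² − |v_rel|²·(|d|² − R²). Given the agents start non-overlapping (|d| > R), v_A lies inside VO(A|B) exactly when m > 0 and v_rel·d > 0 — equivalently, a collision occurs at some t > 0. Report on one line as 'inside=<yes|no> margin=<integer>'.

d = (7, -14),  |d|² = 245;  R = 7+7 = 14,  c = 245−14² = 49
v_rel = (2, 8),  |v_rel|² = 68;  v_rel·d = (2)·(7) + (8)·(-14) = -98
68·t² + 196·t + 49 = 0  ⇒  m = (-98)² − 68·49 = 6272
m = 6272 > 0,  v_rel·d = -98 < 0  ⇒  outside

inside=no margin=6272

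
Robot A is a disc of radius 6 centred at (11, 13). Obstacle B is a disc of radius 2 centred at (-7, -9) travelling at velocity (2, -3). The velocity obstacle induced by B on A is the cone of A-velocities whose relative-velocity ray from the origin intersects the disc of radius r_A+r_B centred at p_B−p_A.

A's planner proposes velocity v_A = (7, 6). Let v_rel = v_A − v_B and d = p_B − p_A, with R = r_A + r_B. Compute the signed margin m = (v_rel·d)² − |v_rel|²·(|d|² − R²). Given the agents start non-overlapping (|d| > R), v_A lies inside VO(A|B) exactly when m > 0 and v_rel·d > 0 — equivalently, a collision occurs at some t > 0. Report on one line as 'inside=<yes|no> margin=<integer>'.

d = (-18, -22),  |d|² = 808;  R = 6+2 = 8,  c = 808−8² = 744
v_rel = (5, 9),  |v_rel|² = 106;  v_rel·d = (5)·(-18) + (9)·(-22) = -288
106·t² + 576·t + 744 = 0  ⇒  m = (-288)² − 106·744 = 4080
m = 4080 > 0,  v_rel·d = -288 < 0  ⇒  outside

inside=no margin=4080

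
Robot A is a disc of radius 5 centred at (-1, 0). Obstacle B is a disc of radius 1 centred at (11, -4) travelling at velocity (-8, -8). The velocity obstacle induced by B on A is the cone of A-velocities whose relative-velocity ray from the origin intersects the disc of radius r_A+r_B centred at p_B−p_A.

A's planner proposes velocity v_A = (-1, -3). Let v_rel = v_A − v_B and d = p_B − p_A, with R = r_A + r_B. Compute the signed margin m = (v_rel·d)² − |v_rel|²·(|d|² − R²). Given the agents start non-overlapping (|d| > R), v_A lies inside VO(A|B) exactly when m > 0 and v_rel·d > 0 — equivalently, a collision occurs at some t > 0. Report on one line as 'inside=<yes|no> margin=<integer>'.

d = (12, -4),  |d|² = 160;  R = 5+1 = 6,  c = 160−6² = 124
v_rel = (7, 5),  |v_rel|² = 74;  v_rel·d = (7)·(12) + (5)·(-4) = 64
74·t² − 128·t + 124 = 0  ⇒  m = 64² − 74·124 = -5080
m = -5080 < 0,  v_rel·d = 64 > 0  ⇒  outside

inside=no margin=-5080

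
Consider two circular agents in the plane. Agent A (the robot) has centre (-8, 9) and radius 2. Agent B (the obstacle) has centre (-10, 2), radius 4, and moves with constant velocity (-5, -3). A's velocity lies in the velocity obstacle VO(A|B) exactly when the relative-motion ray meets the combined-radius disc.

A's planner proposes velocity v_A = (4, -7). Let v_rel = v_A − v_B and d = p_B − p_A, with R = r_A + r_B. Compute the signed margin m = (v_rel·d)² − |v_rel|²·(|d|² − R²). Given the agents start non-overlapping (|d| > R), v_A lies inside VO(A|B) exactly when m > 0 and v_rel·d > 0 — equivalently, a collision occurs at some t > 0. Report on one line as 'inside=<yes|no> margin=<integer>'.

d = (-2, -7),  |d|² = 53;  R = 2+4 = 6,  c = 53−6² = 17
v_rel = (9, -4),  |v_rel|² = 97;  v_rel·d = (9)·(-2) + (-4)·(-7) = 10
97·t² − 20·t + 17 = 0  ⇒  m = 10² − 97·17 = -1549
m = -1549 < 0,  v_rel·d = 10 > 0  ⇒  outside

inside=no margin=-1549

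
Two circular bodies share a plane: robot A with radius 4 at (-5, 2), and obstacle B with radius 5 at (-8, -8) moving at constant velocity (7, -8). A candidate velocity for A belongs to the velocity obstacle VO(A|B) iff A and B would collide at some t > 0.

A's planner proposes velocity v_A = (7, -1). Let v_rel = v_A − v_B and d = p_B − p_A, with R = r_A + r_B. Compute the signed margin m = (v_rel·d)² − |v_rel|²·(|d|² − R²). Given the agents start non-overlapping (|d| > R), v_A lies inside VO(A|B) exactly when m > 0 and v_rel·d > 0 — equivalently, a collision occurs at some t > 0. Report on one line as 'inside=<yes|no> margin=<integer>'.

d = (-3, -10),  |d|² = 109;  R = 4+5 = 9,  c = 109−9² = 28
v_rel = (0, 7),  |v_rel|² = 49;  v_rel·d = (0)·(-3) + (7)·(-10) = -70
49·t² + 140·t + 28 = 0  ⇒  m = (-70)² − 49·28 = 3528
m = 3528 > 0,  v_rel·d = -70 < 0  ⇒  outside

inside=no margin=3528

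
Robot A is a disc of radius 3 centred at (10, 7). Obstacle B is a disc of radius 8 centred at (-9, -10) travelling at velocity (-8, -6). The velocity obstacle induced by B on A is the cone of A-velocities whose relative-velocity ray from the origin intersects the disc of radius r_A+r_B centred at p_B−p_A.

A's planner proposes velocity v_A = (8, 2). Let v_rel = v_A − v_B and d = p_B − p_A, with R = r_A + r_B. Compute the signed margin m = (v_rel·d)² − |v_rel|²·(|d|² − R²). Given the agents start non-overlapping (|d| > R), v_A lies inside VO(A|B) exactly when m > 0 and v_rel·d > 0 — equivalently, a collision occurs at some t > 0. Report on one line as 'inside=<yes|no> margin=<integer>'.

d = (-19, -17),  |d|² = 650;  R = 3+8 = 11,  c = 650−11² = 529
v_rel = (16, 8),  |v_rel|² = 320;  v_rel·d = (16)·(-19) + (8)·(-17) = -440
320·t² + 880·t + 529 = 0  ⇒  m = (-440)² − 320·529 = 24320
m = 24320 > 0,  v_rel·d = -440 < 0  ⇒  outside

inside=no margin=24320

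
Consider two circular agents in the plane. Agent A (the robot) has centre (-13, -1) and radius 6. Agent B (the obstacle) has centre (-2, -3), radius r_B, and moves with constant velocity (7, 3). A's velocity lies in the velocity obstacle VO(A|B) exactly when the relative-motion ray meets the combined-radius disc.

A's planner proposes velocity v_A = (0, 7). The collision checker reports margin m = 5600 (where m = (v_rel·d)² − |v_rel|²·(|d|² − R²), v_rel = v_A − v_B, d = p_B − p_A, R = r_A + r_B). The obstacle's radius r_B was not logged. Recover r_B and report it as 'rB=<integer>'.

m = 5600
d = (11, -2);  v_rel = (-7, 4),  |v_rel|² = 65
v_rel×d = (-7)·(-2) − (4)·(11) = -30
since m = R²·65 − (-30)²:  R² = (900 + 5600) / 65 = 100
R = √100 = 10  ⇒  r_B = 10 − 6 = 4

rB=4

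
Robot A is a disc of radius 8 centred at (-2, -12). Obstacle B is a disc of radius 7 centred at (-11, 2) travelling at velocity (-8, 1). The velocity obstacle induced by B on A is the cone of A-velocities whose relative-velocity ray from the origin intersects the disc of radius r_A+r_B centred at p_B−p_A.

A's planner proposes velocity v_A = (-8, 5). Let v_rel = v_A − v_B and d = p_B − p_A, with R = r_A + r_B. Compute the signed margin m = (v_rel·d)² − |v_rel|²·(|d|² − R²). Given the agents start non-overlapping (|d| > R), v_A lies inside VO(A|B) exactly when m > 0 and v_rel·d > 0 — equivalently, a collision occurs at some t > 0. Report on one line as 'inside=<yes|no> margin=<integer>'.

d = (-9, 14),  |d|² = 277;  R = 8+7 = 15,  c = 277−15² = 52
v_rel = (0, 4),  |v_rel|² = 16;  v_rel·d = (0)·(-9) + (4)·(14) = 56
16·t² − 112·t + 52 = 0  ⇒  m = 56² − 16·52 = 2304
m = 2304 > 0,  v_rel·d = 56 > 0  ⇒  inside

inside=yes margin=2304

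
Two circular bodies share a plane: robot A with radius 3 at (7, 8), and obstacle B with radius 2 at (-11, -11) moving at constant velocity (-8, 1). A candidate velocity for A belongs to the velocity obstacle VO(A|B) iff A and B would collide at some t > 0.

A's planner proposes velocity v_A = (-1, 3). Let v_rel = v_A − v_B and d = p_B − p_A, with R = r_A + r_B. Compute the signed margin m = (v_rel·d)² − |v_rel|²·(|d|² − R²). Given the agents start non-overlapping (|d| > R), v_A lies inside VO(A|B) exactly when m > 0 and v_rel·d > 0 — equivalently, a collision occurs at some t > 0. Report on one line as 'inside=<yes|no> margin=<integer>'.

d = (-18, -19),  |d|² = 685;  R = 3+2 = 5,  c = 685−5² = 660
v_rel = (7, 2),  |v_rel|² = 53;  v_rel·d = (7)·(-18) + (2)·(-19) = -164
53·t² + 328·t + 660 = 0  ⇒  m = (-164)² − 53·660 = -8084
m = -8084 < 0,  v_rel·d = -164 < 0  ⇒  outside

inside=no margin=-8084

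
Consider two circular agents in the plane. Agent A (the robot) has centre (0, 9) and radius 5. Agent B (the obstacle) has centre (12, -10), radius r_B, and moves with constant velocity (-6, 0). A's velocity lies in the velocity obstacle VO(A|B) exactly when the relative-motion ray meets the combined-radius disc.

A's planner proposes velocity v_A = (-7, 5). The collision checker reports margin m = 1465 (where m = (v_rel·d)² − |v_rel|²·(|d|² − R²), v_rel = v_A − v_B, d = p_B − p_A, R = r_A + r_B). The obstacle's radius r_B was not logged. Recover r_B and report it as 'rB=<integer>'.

m = 1465
d = (12, -19);  v_rel = (-1, 5),  |v_rel|² = 26
v_rel×d = (-1)·(-19) − (5)·(12) = -41
since m = R²·26 − (-41)²:  R² = (1681 + 1465) / 26 = 121
R = √121 = 11  ⇒  r_B = 11 − 5 = 6

rB=6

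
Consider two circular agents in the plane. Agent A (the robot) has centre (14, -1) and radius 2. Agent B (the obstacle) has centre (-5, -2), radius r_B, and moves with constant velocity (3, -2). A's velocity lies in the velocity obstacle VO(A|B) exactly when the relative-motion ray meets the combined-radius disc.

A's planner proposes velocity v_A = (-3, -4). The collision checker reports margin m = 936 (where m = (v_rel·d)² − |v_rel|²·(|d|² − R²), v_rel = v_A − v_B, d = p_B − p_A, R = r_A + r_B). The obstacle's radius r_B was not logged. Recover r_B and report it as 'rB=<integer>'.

m = 936
d = (-19, -1);  v_rel = (-6, -2),  |v_rel|² = 40
v_rel×d = (-6)·(-1) − (-2)·(-19) = -32
since m = R²·40 − (-32)²:  R² = (1024 + 936) / 40 = 49
R = √49 = 7  ⇒  r_B = 7 − 2 = 5

rB=5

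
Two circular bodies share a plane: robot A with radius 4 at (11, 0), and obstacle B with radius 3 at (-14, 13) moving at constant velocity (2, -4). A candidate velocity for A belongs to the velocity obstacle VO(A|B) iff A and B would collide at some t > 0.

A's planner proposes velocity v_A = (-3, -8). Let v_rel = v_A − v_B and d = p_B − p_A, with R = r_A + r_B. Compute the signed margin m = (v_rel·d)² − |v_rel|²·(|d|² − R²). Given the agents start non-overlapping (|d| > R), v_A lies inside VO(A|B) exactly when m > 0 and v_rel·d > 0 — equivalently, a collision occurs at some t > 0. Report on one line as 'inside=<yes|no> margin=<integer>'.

d = (-25, 13),  |d|² = 794;  R = 4+3 = 7,  c = 794−7² = 745
v_rel = (-5, -4),  |v_rel|² = 41;  v_rel·d = (-5)·(-25) + (-4)·(13) = 73
41·t² − 146·t + 745 = 0  ⇒  m = 73² − 41·745 = -25216
m = -25216 < 0,  v_rel·d = 73 > 0  ⇒  outside

inside=no margin=-25216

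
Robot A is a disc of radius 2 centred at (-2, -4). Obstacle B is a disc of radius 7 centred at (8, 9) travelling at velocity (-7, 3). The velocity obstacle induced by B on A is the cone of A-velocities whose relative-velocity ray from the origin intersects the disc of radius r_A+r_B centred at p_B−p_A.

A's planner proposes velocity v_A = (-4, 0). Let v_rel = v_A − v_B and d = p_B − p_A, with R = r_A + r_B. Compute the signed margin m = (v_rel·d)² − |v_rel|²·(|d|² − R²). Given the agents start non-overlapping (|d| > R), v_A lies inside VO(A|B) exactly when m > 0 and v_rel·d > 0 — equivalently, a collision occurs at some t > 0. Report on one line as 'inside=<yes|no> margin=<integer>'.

d = (10, 13),  |d|² = 269;  R = 2+7 = 9,  c = 269−9² = 188
v_rel = (3, -3),  |v_rel|² = 18;  v_rel·d = (3)·(10) + (-3)·(13) = -9
18·t² + 18·t + 188 = 0  ⇒  m = (-9)² − 18·188 = -3303
m = -3303 < 0,  v_rel·d = -9 < 0  ⇒  outside

inside=no margin=-3303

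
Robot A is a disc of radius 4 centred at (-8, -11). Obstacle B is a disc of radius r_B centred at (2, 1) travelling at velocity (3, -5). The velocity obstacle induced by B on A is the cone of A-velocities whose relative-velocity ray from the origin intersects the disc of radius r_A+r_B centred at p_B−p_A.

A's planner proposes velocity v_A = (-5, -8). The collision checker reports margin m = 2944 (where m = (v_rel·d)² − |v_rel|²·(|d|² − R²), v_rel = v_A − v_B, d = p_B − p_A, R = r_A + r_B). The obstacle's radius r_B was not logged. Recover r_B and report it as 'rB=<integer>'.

m = 2944
d = (10, 12);  v_rel = (-8, -3),  |v_rel|² = 73
v_rel×d = (-8)·(12) − (-3)·(10) = -66
since m = R²·73 − (-66)²:  R² = (4356 + 2944) / 73 = 100
R = √100 = 10  ⇒  r_B = 10 − 4 = 6

rB=6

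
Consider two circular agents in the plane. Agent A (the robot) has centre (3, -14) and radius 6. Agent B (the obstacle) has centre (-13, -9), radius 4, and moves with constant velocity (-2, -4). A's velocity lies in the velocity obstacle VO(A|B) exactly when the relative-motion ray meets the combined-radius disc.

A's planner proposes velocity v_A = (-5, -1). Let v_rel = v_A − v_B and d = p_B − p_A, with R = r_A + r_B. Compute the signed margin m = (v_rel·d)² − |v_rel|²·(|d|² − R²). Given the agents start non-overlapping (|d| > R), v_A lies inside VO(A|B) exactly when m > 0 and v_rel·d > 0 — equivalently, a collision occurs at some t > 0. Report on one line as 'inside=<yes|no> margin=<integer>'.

d = (-16, 5),  |d|² = 281;  R = 6+4 = 10,  c = 281−10² = 181
v_rel = (-3, 3),  |v_rel|² = 18;  v_rel·d = (-3)·(-16) + (3)·(5) = 63
18·t² − 126·t + 181 = 0  ⇒  m = 63² − 18·181 = 711
m = 711 > 0,  v_rel·d = 63 > 0  ⇒  inside

inside=yes margin=711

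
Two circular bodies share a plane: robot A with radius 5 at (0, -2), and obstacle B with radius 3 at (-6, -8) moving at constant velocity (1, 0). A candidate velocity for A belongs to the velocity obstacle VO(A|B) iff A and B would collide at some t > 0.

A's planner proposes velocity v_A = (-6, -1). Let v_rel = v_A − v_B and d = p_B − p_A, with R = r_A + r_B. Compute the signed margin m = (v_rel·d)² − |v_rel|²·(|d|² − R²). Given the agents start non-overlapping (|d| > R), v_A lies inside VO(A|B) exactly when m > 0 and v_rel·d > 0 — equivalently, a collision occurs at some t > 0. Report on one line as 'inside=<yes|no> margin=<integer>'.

d = (-6, -6),  |d|² = 72;  R = 5+3 = 8,  c = 72−8² = 8
v_rel = (-7, -1),  |v_rel|² = 50;  v_rel·d = (-7)·(-6) + (-1)·(-6) = 48
50·t² − 96·t + 8 = 0  ⇒  m = 48² − 50·8 = 1904
m = 1904 > 0,  v_rel·d = 48 > 0  ⇒  inside

inside=yes margin=1904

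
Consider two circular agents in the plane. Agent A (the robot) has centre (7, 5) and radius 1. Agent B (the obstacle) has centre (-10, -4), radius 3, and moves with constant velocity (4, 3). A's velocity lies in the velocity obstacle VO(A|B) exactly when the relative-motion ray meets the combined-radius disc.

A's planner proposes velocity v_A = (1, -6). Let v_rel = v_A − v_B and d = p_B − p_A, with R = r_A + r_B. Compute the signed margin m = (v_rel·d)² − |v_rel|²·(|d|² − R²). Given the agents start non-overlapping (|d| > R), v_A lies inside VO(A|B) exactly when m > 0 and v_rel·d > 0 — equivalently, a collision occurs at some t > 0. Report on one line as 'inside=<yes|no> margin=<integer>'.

d = (-17, -9),  |d|² = 370;  R = 1+3 = 4,  c = 370−4² = 354
v_rel = (-3, -9),  |v_rel|² = 90;  v_rel·d = (-3)·(-17) + (-9)·(-9) = 132
90·t² − 264·t + 354 = 0  ⇒  m = 132² − 90·354 = -14436
m = -14436 < 0,  v_rel·d = 132 > 0  ⇒  outside

inside=no margin=-14436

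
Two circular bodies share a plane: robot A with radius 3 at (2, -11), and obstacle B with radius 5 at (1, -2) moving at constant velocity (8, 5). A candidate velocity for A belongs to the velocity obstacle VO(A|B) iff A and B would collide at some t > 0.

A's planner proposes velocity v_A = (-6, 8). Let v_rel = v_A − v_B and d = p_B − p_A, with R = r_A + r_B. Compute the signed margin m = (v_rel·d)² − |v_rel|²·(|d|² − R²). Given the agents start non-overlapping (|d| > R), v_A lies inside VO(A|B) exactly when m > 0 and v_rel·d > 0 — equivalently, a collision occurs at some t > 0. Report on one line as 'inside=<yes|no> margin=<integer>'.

d = (-1, 9),  |d|² = 82;  R = 3+5 = 8,  c = 82−8² = 18
v_rel = (-14, 3),  |v_rel|² = 205;  v_rel·d = (-14)·(-1) + (3)·(9) = 41
205·t² − 82·t + 18 = 0  ⇒  m = 41² − 205·18 = -2009
m = -2009 < 0,  v_rel·d = 41 > 0  ⇒  outside

inside=no margin=-2009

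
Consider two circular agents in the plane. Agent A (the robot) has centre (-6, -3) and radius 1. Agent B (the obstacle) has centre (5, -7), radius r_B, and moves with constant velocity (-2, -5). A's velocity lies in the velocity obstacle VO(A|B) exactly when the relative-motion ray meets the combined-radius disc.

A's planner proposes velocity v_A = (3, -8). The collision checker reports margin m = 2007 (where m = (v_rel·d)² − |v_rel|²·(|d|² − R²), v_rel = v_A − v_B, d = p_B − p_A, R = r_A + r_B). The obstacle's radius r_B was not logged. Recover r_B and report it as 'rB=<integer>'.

m = 2007
d = (11, -4);  v_rel = (5, -3),  |v_rel|² = 34
v_rel×d = (5)·(-4) − (-3)·(11) = 13
since m = R²·34 − 13²:  R² = (169 + 2007) / 34 = 64
R = √64 = 8  ⇒  r_B = 8 − 1 = 7

rB=7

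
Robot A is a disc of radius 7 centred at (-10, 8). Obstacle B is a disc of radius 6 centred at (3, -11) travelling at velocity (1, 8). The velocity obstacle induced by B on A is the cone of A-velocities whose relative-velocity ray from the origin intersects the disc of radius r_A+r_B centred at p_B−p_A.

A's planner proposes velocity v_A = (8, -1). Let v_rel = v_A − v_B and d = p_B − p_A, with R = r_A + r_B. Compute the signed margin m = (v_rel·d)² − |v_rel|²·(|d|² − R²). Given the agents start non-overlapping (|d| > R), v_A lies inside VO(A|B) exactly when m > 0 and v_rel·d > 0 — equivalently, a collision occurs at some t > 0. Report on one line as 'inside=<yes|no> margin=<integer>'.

d = (13, -19),  |d|² = 530;  R = 7+6 = 13,  c = 530−13² = 361
v_rel = (7, -9),  |v_rel|² = 130;  v_rel·d = (7)·(13) + (-9)·(-19) = 262
130·t² − 524·t + 361 = 0  ⇒  m = 262² − 130·361 = 21714
m = 21714 > 0,  v_rel·d = 262 > 0  ⇒  inside

inside=yes margin=21714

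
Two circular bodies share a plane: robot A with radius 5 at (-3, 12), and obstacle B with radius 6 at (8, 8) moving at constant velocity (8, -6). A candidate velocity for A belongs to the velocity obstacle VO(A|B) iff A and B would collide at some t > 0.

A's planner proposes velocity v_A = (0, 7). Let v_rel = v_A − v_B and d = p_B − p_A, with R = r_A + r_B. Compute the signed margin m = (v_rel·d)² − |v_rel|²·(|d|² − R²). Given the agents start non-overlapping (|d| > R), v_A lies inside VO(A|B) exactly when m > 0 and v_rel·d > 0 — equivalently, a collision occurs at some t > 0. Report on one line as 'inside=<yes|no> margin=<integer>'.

d = (11, -4),  |d|² = 137;  R = 5+6 = 11,  c = 137−11² = 16
v_rel = (-8, 13),  |v_rel|² = 233;  v_rel·d = (-8)·(11) + (13)·(-4) = -140
233·t² + 280·t + 16 = 0  ⇒  m = (-140)² − 233·16 = 15872
m = 15872 > 0,  v_rel·d = -140 < 0  ⇒  outside

inside=no margin=15872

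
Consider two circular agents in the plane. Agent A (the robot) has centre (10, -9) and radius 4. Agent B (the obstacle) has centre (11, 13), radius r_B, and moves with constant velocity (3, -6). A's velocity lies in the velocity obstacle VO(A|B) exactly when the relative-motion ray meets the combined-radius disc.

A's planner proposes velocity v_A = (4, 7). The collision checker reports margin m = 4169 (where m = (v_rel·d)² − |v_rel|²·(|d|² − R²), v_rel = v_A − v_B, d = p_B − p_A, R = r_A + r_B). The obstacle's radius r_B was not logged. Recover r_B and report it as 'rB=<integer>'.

m = 4169
d = (1, 22);  v_rel = (1, 13),  |v_rel|² = 170
v_rel×d = (1)·(22) − (13)·(1) = 9
since m = R²·170 − 9²:  R² = (81 + 4169) / 170 = 25
R = √25 = 5  ⇒  r_B = 5 − 4 = 1

rB=1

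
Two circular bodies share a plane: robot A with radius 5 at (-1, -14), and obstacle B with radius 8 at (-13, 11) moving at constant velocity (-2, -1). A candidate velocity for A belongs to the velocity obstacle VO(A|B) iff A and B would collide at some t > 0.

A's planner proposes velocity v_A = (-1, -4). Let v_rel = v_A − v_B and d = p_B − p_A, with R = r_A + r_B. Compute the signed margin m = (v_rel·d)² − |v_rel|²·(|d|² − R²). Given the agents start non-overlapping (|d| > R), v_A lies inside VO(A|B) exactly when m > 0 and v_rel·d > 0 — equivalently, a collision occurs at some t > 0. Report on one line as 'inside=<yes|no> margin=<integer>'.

d = (-12, 25),  |d|² = 769;  R = 5+8 = 13,  c = 769−13² = 600
v_rel = (1, -3),  |v_rel|² = 10;  v_rel·d = (1)·(-12) + (-3)·(25) = -87
10·t² + 174·t + 600 = 0  ⇒  m = (-87)² − 10·600 = 1569
m = 1569 > 0,  v_rel·d = -87 < 0  ⇒  outside

inside=no margin=1569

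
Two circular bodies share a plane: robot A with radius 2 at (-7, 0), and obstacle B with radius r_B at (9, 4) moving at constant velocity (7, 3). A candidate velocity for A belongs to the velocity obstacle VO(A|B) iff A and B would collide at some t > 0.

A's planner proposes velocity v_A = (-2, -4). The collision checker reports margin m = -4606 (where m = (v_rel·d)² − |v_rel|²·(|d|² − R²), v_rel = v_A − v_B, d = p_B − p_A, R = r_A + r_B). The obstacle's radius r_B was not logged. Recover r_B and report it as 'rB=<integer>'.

m = -4606
d = (16, 4);  v_rel = (-9, -7),  |v_rel|² = 130
v_rel×d = (-9)·(4) − (-7)·(16) = 76
since m = R²·130 − 76²:  R² = (5776 + -4606) / 130 = 9
R = √9 = 3  ⇒  r_B = 3 − 2 = 1

rB=1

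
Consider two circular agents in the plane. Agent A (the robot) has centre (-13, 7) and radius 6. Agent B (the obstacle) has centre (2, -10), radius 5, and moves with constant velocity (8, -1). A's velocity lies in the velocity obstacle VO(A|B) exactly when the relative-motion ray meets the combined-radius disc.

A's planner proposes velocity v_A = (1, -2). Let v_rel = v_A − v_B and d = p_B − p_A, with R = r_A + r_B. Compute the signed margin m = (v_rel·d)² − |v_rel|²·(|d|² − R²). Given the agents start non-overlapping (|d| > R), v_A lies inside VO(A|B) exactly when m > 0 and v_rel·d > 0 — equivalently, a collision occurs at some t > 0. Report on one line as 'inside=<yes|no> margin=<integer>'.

d = (15, -17),  |d|² = 514;  R = 6+5 = 11,  c = 514−11² = 393
v_rel = (-7, -1),  |v_rel|² = 50;  v_rel·d = (-7)·(15) + (-1)·(-17) = -88
50·t² + 176·t + 393 = 0  ⇒  m = (-88)² − 50·393 = -11906
m = -11906 < 0,  v_rel·d = -88 < 0  ⇒  outside

inside=no margin=-11906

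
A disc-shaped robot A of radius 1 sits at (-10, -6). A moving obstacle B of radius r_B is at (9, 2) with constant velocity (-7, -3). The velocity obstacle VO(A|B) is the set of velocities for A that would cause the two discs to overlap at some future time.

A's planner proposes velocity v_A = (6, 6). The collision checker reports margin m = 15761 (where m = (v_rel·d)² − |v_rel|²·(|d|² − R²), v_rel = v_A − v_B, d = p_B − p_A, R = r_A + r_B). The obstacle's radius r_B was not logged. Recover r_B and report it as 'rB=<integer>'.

m = 15761
d = (19, 8);  v_rel = (13, 9),  |v_rel|² = 250
v_rel×d = (13)·(8) − (9)·(19) = -67
since m = R²·250 − (-67)²:  R² = (4489 + 15761) / 250 = 81
R = √81 = 9  ⇒  r_B = 9 − 1 = 8

rB=8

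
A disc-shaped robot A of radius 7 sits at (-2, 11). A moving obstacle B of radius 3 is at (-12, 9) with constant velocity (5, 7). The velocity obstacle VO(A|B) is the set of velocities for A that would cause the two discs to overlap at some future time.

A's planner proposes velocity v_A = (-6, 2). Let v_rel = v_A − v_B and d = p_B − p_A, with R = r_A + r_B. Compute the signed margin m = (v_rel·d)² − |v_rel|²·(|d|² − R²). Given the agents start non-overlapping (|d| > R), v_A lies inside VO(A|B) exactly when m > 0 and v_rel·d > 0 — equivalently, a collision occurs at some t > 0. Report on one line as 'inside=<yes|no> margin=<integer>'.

d = (-10, -2),  |d|² = 104;  R = 7+3 = 10,  c = 104−10² = 4
v_rel = (-11, -5),  |v_rel|² = 146;  v_rel·d = (-11)·(-10) + (-5)·(-2) = 120
146·t² − 240·t + 4 = 0  ⇒  m = 120² − 146·4 = 13816
m = 13816 > 0,  v_rel·d = 120 > 0  ⇒  inside

inside=yes margin=13816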